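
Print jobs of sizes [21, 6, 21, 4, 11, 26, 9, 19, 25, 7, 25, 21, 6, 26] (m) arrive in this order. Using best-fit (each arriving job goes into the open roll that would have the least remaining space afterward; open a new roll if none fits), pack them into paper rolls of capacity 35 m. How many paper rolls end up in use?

8

  21 → roll 1 (new)  [load 21/35]
  6 → roll 1  [load 27/35]
  21 → roll 2 (new)  [load 21/35]
  4 → roll 1  [load 31/35]
  11 → roll 2  [load 32/35]
  26 → roll 3 (new)  [load 26/35]
  9 → roll 3  [load 35/35]
  19 → roll 4 (new)  [load 19/35]
  25 → roll 5 (new)  [load 25/35]
  7 → roll 5  [load 32/35]
  25 → roll 6 (new)  [load 25/35]
  21 → roll 7 (new)  [load 21/35]
  6 → roll 6  [load 31/35]
  26 → roll 8 (new)  [load 26/35]
8 paper rolls opened.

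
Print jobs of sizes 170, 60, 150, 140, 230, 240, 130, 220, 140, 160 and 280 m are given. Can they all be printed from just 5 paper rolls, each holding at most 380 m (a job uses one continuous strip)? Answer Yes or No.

Total = 1920 m; ⌈1920/380⌉ = 6.
At least 6 paper rolls are required, but only 5 are allowed.

No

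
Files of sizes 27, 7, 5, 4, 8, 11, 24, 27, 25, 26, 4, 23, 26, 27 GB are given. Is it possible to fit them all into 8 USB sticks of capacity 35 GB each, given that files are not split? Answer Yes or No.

Yes

A valid assignment using 8 USB sticks:
  USB stick 1: 27 + 8 = 35
  USB stick 2: 27 + 7 = 34
  USB stick 3: 27 + 5 = 32
  USB stick 4: 26 + 4 + 4 = 34
  USB stick 5: 26 = 26
  USB stick 6: 25 = 25
  USB stick 7: 24 + 11 = 35
  USB stick 8: 23 = 23
Every load is within 35 GB, so 8 USB sticks suffice.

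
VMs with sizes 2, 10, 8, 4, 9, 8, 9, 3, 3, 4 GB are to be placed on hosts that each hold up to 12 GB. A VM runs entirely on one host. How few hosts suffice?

Total = 10 + 9 + 9 + 8 + 8 + 4 + 4 + 3 + 3 + 2 = 60 GB.
Lower bound: ⌈60/12⌉ = 5 hosts.
A packing using 5 hosts:
  host 1: 10 + 2 = 12
  host 2: 9 + 3 = 12
  host 3: 9 + 3 = 12
  host 4: 8 + 4 = 12
  host 5: 8 + 4 = 12
This matches the lower bound, so 5 is optimal.

5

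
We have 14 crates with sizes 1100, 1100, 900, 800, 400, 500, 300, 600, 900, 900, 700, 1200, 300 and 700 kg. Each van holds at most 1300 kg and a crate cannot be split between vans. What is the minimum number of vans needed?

9

Total = 1200 + 1100 + 1100 + 900 + 900 + 900 + 800 + 700 + 700 + 600 + 500 + 400 + 300 + 300 = 10400 kg.
Lower bound: ⌈10400/1300⌉ = 8 vans.
Also, 9 crates each exceed 650 kg, and no two of those can share a van, so at least 9 vans are needed.
A packing using 9 vans:
  van 1: 1200 = 1200
  van 2: 1100 = 1100
  van 3: 1100 = 1100
  van 4: 900 + 400 = 1300
  van 5: 900 + 300 = 1200
  van 6: 900 + 300 = 1200
  van 7: 800 + 500 = 1300
  van 8: 700 + 600 = 1300
  van 9: 700 = 700
This matches the lower bound, so 9 is optimal.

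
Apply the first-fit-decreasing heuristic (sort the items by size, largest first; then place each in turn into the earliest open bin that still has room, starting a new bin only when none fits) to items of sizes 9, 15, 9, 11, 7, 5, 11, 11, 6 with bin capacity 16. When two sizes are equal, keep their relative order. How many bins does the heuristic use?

6

Sorted descending: 15, 11, 11, 11, 9, 9, 7, 6, 5.
  15 → bin 1 (new)  [load 15/16]
  11 → bin 2 (new)  [load 11/16]
  11 → bin 3 (new)  [load 11/16]
  11 → bin 4 (new)  [load 11/16]
  9 → bin 5 (new)  [load 9/16]
  9 → bin 6 (new)  [load 9/16]
  7 → bin 5  [load 16/16]
  6 → bin 6  [load 15/16]
  5 → bin 2  [load 16/16]
6 bins opened.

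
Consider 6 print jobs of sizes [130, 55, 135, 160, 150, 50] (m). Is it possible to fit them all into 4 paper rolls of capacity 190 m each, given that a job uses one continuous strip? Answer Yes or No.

A valid assignment using 4 paper rolls:
  roll 1: 160 = 160
  roll 2: 150 = 150
  roll 3: 135 + 55 = 190
  roll 4: 130 + 50 = 180
Every load is within 190 m, so 4 paper rolls suffice.

Yes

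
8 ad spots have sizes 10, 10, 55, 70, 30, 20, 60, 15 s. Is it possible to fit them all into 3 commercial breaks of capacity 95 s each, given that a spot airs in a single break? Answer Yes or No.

Yes

A valid assignment using 3 commercial breaks:
  break 1: 70 + 20 = 90
  break 2: 60 + 30 = 90
  break 3: 55 + 15 + 10 + 10 = 90
Every load is within 95 s, so 3 commercial breaks suffice.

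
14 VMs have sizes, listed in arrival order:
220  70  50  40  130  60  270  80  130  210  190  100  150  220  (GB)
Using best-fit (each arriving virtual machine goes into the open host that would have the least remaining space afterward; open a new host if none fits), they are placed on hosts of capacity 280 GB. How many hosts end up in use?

8

  220 → host 1 (new)  [load 220/280]
  70 → host 2 (new)  [load 70/280]
  50 → host 1  [load 270/280]
  40 → host 2  [load 110/280]
  130 → host 2  [load 240/280]
  60 → host 3 (new)  [load 60/280]
  270 → host 4 (new)  [load 270/280]
  80 → host 3  [load 140/280]
  130 → host 3  [load 270/280]
  210 → host 5 (new)  [load 210/280]
  190 → host 6 (new)  [load 190/280]
  100 → host 7 (new)  [load 100/280]
  150 → host 7  [load 250/280]
  220 → host 8 (new)  [load 220/280]
8 hosts opened.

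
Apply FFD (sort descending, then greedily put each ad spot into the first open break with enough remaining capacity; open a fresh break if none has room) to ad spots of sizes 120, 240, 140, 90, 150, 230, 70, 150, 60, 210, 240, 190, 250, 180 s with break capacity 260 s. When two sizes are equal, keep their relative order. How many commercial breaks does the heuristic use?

10

Sorted descending: 250, 240, 240, 230, 210, 190, 180, 150, 150, 140, 120, 90, 70, 60.
  250 → break 1 (new)  [load 250/260]
  240 → break 2 (new)  [load 240/260]
  240 → break 3 (new)  [load 240/260]
  230 → break 4 (new)  [load 230/260]
  210 → break 5 (new)  [load 210/260]
  190 → break 6 (new)  [load 190/260]
  180 → break 7 (new)  [load 180/260]
  150 → break 8 (new)  [load 150/260]
  150 → break 9 (new)  [load 150/260]
  140 → break 10 (new)  [load 140/260]
  120 → break 10  [load 260/260]
  90 → break 8  [load 240/260]
  70 → break 6  [load 260/260]
  60 → break 7  [load 240/260]
10 commercial breaks opened.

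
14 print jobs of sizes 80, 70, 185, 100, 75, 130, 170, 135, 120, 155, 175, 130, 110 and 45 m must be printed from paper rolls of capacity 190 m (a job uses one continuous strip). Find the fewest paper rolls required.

Total = 185 + 175 + 170 + 155 + 135 + 130 + 130 + 120 + 110 + 100 + 80 + 75 + 70 + 45 = 1680 m.
Lower bound: ⌈1680/190⌉ = 9 paper rolls.
Also, 10 print jobs each exceed 95 m, and no two of those can share a roll, so at least 10 paper rolls are needed.
A packing using 10 paper rolls:
  roll 1: 185 = 185
  roll 2: 175 = 175
  roll 3: 170 = 170
  roll 4: 155 = 155
  roll 5: 135 + 45 = 180
  roll 6: 130 = 130
  roll 7: 130 = 130
  roll 8: 120 + 70 = 190
  roll 9: 110 + 80 = 190
  roll 10: 100 + 75 = 175
This matches the lower bound, so 10 is optimal.

10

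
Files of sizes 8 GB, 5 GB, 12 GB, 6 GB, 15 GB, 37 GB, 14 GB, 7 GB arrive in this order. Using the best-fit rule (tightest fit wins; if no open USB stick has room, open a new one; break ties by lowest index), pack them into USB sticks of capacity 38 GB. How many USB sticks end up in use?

3

  8 → USB stick 1 (new)  [load 8/38]
  5 → USB stick 1  [load 13/38]
  12 → USB stick 1  [load 25/38]
  6 → USB stick 1  [load 31/38]
  15 → USB stick 2 (new)  [load 15/38]
  37 → USB stick 3 (new)  [load 37/38]
  14 → USB stick 2  [load 29/38]
  7 → USB stick 1  [load 38/38]
3 USB sticks opened.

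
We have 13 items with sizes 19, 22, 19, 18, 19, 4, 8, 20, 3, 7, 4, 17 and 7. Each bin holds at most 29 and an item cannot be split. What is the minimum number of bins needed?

Total = 22 + 20 + 19 + 19 + 19 + 18 + 17 + 8 + 7 + 7 + 4 + 4 + 3 = 167.
Lower bound: ⌈167/29⌉ = 6 bins.
Also, 7 items each exceed 29/2, and no two of those can share a bin, so at least 7 bins are needed.
A packing using 7 bins:
  bin 1: 22 + 7 = 29
  bin 2: 20 + 8 = 28
  bin 3: 19 + 7 + 3 = 29
  bin 4: 19 + 4 + 4 = 27
  bin 5: 19 = 19
  bin 6: 18 = 18
  bin 7: 17 = 17
This matches the lower bound, so 7 is optimal.

7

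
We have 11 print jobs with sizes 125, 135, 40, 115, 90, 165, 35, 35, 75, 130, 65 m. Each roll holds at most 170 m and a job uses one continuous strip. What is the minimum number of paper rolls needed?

7

Total = 165 + 135 + 130 + 125 + 115 + 90 + 75 + 65 + 40 + 35 + 35 = 1010 m.
Lower bound: ⌈1010/170⌉ = 6 paper rolls.
A packing using 7 paper rolls:
  roll 1: 165 = 165
  roll 2: 135 + 35 = 170
  roll 3: 130 + 40 = 170
  roll 4: 125 + 35 = 160
  roll 5: 115 = 115
  roll 6: 90 + 75 = 165
  roll 7: 65 = 65
No arrangement into 6 paper rolls stays within capacity, so 7 is optimal.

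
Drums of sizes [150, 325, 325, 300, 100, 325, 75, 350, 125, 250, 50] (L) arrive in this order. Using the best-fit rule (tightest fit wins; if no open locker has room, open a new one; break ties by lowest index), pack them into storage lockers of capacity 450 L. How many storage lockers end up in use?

6

  150 → locker 1 (new)  [load 150/450]
  325 → locker 2 (new)  [load 325/450]
  325 → locker 3 (new)  [load 325/450]
  300 → locker 1  [load 450/450]
  100 → locker 2  [load 425/450]
  325 → locker 4 (new)  [load 325/450]
  75 → locker 3  [load 400/450]
  350 → locker 5 (new)  [load 350/450]
  125 → locker 4  [load 450/450]
  250 → locker 6 (new)  [load 250/450]
  50 → locker 3  [load 450/450]
6 storage lockers opened.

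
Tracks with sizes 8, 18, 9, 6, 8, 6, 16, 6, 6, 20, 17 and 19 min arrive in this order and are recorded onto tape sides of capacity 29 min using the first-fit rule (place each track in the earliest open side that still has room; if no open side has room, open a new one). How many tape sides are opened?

6

  8 → side 1 (new)  [load 8/29]
  18 → side 1  [load 26/29]
  9 → side 2 (new)  [load 9/29]
  6 → side 2  [load 15/29]
  8 → side 2  [load 23/29]
  6 → side 2  [load 29/29]
  16 → side 3 (new)  [load 16/29]
  6 → side 3  [load 22/29]
  6 → side 3  [load 28/29]
  20 → side 4 (new)  [load 20/29]
  17 → side 5 (new)  [load 17/29]
  19 → side 6 (new)  [load 19/29]
6 tape sides opened.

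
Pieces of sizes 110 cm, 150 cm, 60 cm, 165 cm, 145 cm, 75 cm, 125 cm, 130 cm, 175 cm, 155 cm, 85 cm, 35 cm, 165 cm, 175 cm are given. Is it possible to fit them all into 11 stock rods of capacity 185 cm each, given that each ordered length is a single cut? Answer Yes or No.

A valid assignment using 11 stock rods:
  stock rod 1: 175 = 175
  stock rod 2: 175 = 175
  stock rod 3: 165 = 165
  stock rod 4: 165 = 165
  stock rod 5: 155 = 155
  stock rod 6: 150 + 35 = 185
  stock rod 7: 145 = 145
  stock rod 8: 130 = 130
  stock rod 9: 125 + 60 = 185
  stock rod 10: 110 + 75 = 185
  stock rod 11: 85 = 85
Every load is within 185 cm, so 11 stock rods suffice.

Yes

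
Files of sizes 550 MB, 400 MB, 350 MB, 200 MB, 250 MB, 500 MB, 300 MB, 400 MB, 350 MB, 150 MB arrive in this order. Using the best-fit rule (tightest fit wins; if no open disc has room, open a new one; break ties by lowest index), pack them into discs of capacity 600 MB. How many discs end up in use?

7

  550 → disc 1 (new)  [load 550/600]
  400 → disc 2 (new)  [load 400/600]
  350 → disc 3 (new)  [load 350/600]
  200 → disc 2  [load 600/600]
  250 → disc 3  [load 600/600]
  500 → disc 4 (new)  [load 500/600]
  300 → disc 5 (new)  [load 300/600]
  400 → disc 6 (new)  [load 400/600]
  350 → disc 7 (new)  [load 350/600]
  150 → disc 6  [load 550/600]
7 discs opened.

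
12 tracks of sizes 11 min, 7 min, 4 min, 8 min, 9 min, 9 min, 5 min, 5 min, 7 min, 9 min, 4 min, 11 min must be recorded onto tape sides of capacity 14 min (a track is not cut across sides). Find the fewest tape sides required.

7

Total = 11 + 11 + 9 + 9 + 9 + 8 + 7 + 7 + 5 + 5 + 4 + 4 = 89 min.
Lower bound: ⌈89/14⌉ = 7 tape sides.
A packing using 7 tape sides:
  side 1: 11 = 11
  side 2: 11 = 11
  side 3: 9 + 5 = 14
  side 4: 9 + 5 = 14
  side 5: 9 + 4 = 13
  side 6: 8 + 4 = 12
  side 7: 7 + 7 = 14
This matches the lower bound, so 7 is optimal.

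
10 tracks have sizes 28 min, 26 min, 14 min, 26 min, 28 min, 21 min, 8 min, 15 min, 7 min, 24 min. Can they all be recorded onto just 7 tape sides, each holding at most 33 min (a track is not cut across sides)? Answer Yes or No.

Yes

A valid assignment using 7 tape sides:
  side 1: 28 = 28
  side 2: 28 = 28
  side 3: 26 + 7 = 33
  side 4: 26 = 26
  side 5: 24 + 8 = 32
  side 6: 21 = 21
  side 7: 15 + 14 = 29
Every load is within 33 min, so 7 tape sides suffice.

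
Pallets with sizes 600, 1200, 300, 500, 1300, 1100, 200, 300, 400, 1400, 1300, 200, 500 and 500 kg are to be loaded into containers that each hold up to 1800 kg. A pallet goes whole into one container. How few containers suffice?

Total = 1400 + 1300 + 1300 + 1200 + 1100 + 600 + 500 + 500 + 500 + 400 + 300 + 300 + 200 + 200 = 9800 kg.
Lower bound: ⌈9800/1800⌉ = 6 containers.
A packing using 6 containers:
  container 1: 1400 + 400 = 1800
  container 2: 1300 + 500 = 1800
  container 3: 1300 + 500 = 1800
  container 4: 1200 + 600 = 1800
  container 5: 1100 + 500 + 200 = 1800
  container 6: 300 + 300 + 200 = 800
This matches the lower bound, so 6 is optimal.

6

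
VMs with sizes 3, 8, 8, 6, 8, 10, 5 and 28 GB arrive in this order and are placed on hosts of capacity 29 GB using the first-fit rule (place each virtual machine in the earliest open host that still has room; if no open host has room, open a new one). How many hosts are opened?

  3 → host 1 (new)  [load 3/29]
  8 → host 1  [load 11/29]
  8 → host 1  [load 19/29]
  6 → host 1  [load 25/29]
  8 → host 2 (new)  [load 8/29]
  10 → host 2  [load 18/29]
  5 → host 2  [load 23/29]
  28 → host 3 (new)  [load 28/29]
3 hosts opened.

3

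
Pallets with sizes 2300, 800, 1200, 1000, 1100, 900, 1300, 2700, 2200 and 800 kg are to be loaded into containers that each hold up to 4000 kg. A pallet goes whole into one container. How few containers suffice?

Total = 2700 + 2300 + 2200 + 1300 + 1200 + 1100 + 1000 + 900 + 800 + 800 = 14300 kg.
Lower bound: ⌈14300/4000⌉ = 4 containers.
A packing using 4 containers:
  container 1: 2700 + 1300 = 4000
  container 2: 2300 + 1200 = 3500
  container 3: 2200 + 1100 = 3300
  container 4: 1000 + 900 + 800 + 800 = 3500
This matches the lower bound, so 4 is optimal.

4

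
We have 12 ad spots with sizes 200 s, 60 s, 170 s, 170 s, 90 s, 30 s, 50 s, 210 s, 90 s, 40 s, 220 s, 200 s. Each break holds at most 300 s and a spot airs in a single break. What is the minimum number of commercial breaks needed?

Total = 220 + 210 + 200 + 200 + 170 + 170 + 90 + 90 + 60 + 50 + 40 + 30 = 1530 s.
Lower bound: ⌈1530/300⌉ = 6 commercial breaks.
A packing using 6 commercial breaks:
  break 1: 220 + 60 = 280
  break 2: 210 + 90 = 300
  break 3: 200 + 90 = 290
  break 4: 200 + 50 + 40 = 290
  break 5: 170 + 30 = 200
  break 6: 170 = 170
This matches the lower bound, so 6 is optimal.

6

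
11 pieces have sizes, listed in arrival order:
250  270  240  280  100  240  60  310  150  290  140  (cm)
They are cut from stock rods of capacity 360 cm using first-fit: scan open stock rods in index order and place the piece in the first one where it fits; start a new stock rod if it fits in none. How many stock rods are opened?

8

  250 → stock rod 1 (new)  [load 250/360]
  270 → stock rod 2 (new)  [load 270/360]
  240 → stock rod 3 (new)  [load 240/360]
  280 → stock rod 4 (new)  [load 280/360]
  100 → stock rod 1  [load 350/360]
  240 → stock rod 5 (new)  [load 240/360]
  60 → stock rod 2  [load 330/360]
  310 → stock rod 6 (new)  [load 310/360]
  150 → stock rod 7 (new)  [load 150/360]
  290 → stock rod 8 (new)  [load 290/360]
  140 → stock rod 7  [load 290/360]
8 stock rods opened.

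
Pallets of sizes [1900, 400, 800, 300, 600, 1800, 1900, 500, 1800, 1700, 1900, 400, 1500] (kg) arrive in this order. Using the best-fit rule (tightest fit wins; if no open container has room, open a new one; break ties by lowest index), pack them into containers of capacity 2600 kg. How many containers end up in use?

  1900 → container 1 (new)  [load 1900/2600]
  400 → container 1  [load 2300/2600]
  800 → container 2 (new)  [load 800/2600]
  300 → container 1  [load 2600/2600]
  600 → container 2  [load 1400/2600]
  1800 → container 3 (new)  [load 1800/2600]
  1900 → container 4 (new)  [load 1900/2600]
  500 → container 4  [load 2400/2600]
  1800 → container 5 (new)  [load 1800/2600]
  1700 → container 6 (new)  [load 1700/2600]
  1900 → container 7 (new)  [load 1900/2600]
  400 → container 7  [load 2300/2600]
  1500 → container 8 (new)  [load 1500/2600]
8 containers opened.

8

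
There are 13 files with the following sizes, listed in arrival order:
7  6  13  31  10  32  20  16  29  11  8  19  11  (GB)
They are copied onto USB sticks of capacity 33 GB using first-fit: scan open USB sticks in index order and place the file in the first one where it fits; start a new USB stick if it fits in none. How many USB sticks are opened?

  7 → USB stick 1 (new)  [load 7/33]
  6 → USB stick 1  [load 13/33]
  13 → USB stick 1  [load 26/33]
  31 → USB stick 2 (new)  [load 31/33]
  10 → USB stick 3 (new)  [load 10/33]
  32 → USB stick 4 (new)  [load 32/33]
  20 → USB stick 3  [load 30/33]
  16 → USB stick 5 (new)  [load 16/33]
  29 → USB stick 6 (new)  [load 29/33]
  11 → USB stick 5  [load 27/33]
  8 → USB stick 7 (new)  [load 8/33]
  19 → USB stick 7  [load 27/33]
  11 → USB stick 8 (new)  [load 11/33]
8 USB sticks opened.

8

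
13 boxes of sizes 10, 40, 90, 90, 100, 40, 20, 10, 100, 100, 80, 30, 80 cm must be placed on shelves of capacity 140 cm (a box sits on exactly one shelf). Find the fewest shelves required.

Total = 100 + 100 + 100 + 90 + 90 + 80 + 80 + 40 + 40 + 30 + 20 + 10 + 10 = 790 cm.
Lower bound: ⌈790/140⌉ = 6 shelves.
Also, 7 boxes each exceed 70 cm, and no two of those can share a shelf, so at least 7 shelves are needed.
A packing using 7 shelves:
  shelf 1: 100 + 40 = 140
  shelf 2: 100 + 40 = 140
  shelf 3: 100 + 30 + 10 = 140
  shelf 4: 90 + 20 + 10 = 120
  shelf 5: 90 = 90
  shelf 6: 80 = 80
  shelf 7: 80 = 80
This matches the lower bound, so 7 is optimal.

7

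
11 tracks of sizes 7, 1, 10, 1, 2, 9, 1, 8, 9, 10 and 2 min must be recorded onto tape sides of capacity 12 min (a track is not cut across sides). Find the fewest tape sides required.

Total = 10 + 10 + 9 + 9 + 8 + 7 + 2 + 2 + 1 + 1 + 1 = 60 min.
Lower bound: ⌈60/12⌉ = 5 tape sides.
Also, 6 tracks each exceed 6 min, and no two of those can share a side, so at least 6 tape sides are needed.
A packing using 6 tape sides:
  side 1: 10 + 2 = 12
  side 2: 10 + 2 = 12
  side 3: 9 + 1 + 1 + 1 = 12
  side 4: 9 = 9
  side 5: 8 = 8
  side 6: 7 = 7
This matches the lower bound, so 6 is optimal.

6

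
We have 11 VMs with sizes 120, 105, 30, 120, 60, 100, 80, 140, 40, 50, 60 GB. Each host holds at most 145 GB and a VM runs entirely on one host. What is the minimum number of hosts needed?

7

Total = 140 + 120 + 120 + 105 + 100 + 80 + 60 + 60 + 50 + 40 + 30 = 905 GB.
Lower bound: ⌈905/145⌉ = 7 hosts.
A packing using 7 hosts:
  host 1: 140 = 140
  host 2: 120 = 120
  host 3: 120 = 120
  host 4: 105 + 40 = 145
  host 5: 100 + 30 = 130
  host 6: 80 + 60 = 140
  host 7: 60 + 50 = 110
This matches the lower bound, so 7 is optimal.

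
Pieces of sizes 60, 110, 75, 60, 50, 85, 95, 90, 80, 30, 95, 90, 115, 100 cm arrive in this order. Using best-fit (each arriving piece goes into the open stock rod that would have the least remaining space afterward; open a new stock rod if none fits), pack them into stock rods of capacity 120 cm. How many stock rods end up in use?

12

  60 → stock rod 1 (new)  [load 60/120]
  110 → stock rod 2 (new)  [load 110/120]
  75 → stock rod 3 (new)  [load 75/120]
  60 → stock rod 1  [load 120/120]
  50 → stock rod 4 (new)  [load 50/120]
  85 → stock rod 5 (new)  [load 85/120]
  95 → stock rod 6 (new)  [load 95/120]
  90 → stock rod 7 (new)  [load 90/120]
  80 → stock rod 8 (new)  [load 80/120]
  30 → stock rod 7  [load 120/120]
  95 → stock rod 9 (new)  [load 95/120]
  90 → stock rod 10 (new)  [load 90/120]
  115 → stock rod 11 (new)  [load 115/120]
  100 → stock rod 12 (new)  [load 100/120]
12 stock rods opened.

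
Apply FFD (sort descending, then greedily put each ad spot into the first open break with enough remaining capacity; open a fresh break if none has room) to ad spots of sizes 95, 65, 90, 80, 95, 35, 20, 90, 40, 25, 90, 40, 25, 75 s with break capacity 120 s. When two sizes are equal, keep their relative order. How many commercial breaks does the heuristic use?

Sorted descending: 95, 95, 90, 90, 90, 80, 75, 65, 40, 40, 35, 25, 25, 20.
  95 → break 1 (new)  [load 95/120]
  95 → break 2 (new)  [load 95/120]
  90 → break 3 (new)  [load 90/120]
  90 → break 4 (new)  [load 90/120]
  90 → break 5 (new)  [load 90/120]
  80 → break 6 (new)  [load 80/120]
  75 → break 7 (new)  [load 75/120]
  65 → break 8 (new)  [load 65/120]
  40 → break 6  [load 120/120]
  40 → break 7  [load 115/120]
  35 → break 8  [load 100/120]
  25 → break 1  [load 120/120]
  25 → break 2  [load 120/120]
  20 → break 3  [load 110/120]
8 commercial breaks opened.

8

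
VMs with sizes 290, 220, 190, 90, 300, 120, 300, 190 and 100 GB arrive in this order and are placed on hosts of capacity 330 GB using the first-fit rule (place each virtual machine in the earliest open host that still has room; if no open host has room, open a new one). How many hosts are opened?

  290 → host 1 (new)  [load 290/330]
  220 → host 2 (new)  [load 220/330]
  190 → host 3 (new)  [load 190/330]
  90 → host 2  [load 310/330]
  300 → host 4 (new)  [load 300/330]
  120 → host 3  [load 310/330]
  300 → host 5 (new)  [load 300/330]
  190 → host 6 (new)  [load 190/330]
  100 → host 6  [load 290/330]
6 hosts opened.

6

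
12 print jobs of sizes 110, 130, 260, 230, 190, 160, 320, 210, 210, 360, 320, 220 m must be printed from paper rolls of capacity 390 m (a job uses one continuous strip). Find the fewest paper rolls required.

9

Total = 360 + 320 + 320 + 260 + 230 + 220 + 210 + 210 + 190 + 160 + 130 + 110 = 2720 m.
Lower bound: ⌈2720/390⌉ = 7 paper rolls.
Also, 8 print jobs each exceed 195 m, and no two of those can share a roll, so at least 8 paper rolls are needed.
A packing using 9 paper rolls:
  roll 1: 360 = 360
  roll 2: 320 = 320
  roll 3: 320 = 320
  roll 4: 260 + 130 = 390
  roll 5: 230 + 160 = 390
  roll 6: 220 + 110 = 330
  roll 7: 210 = 210
  roll 8: 210 = 210
  roll 9: 190 = 190
No arrangement into 8 paper rolls stays within capacity, so 9 is optimal.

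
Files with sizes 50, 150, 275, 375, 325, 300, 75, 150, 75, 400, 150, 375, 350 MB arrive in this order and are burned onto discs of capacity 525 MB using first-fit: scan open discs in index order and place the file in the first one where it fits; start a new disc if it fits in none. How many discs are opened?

7

  50 → disc 1 (new)  [load 50/525]
  150 → disc 1  [load 200/525]
  275 → disc 1  [load 475/525]
  375 → disc 2 (new)  [load 375/525]
  325 → disc 3 (new)  [load 325/525]
  300 → disc 4 (new)  [load 300/525]
  75 → disc 2  [load 450/525]
  150 → disc 3  [load 475/525]
  75 → disc 2  [load 525/525]
  400 → disc 5 (new)  [load 400/525]
  150 → disc 4  [load 450/525]
  375 → disc 6 (new)  [load 375/525]
  350 → disc 7 (new)  [load 350/525]
7 discs opened.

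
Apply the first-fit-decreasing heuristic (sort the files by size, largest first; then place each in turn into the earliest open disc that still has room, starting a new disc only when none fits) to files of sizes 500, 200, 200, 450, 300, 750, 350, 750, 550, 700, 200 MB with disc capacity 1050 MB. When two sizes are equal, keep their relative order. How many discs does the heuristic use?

Sorted descending: 750, 750, 700, 550, 500, 450, 350, 300, 200, 200, 200.
  750 → disc 1 (new)  [load 750/1050]
  750 → disc 2 (new)  [load 750/1050]
  700 → disc 3 (new)  [load 700/1050]
  550 → disc 4 (new)  [load 550/1050]
  500 → disc 4  [load 1050/1050]
  450 → disc 5 (new)  [load 450/1050]
  350 → disc 3  [load 1050/1050]
  300 → disc 1  [load 1050/1050]
  200 → disc 2  [load 950/1050]
  200 → disc 5  [load 650/1050]
  200 → disc 5  [load 850/1050]
5 discs opened.

5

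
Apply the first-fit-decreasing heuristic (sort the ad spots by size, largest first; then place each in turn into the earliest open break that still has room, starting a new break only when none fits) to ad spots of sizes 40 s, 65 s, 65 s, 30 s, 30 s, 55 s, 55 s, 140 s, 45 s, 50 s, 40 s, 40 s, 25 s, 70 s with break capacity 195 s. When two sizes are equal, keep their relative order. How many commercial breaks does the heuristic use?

Sorted descending: 140, 70, 65, 65, 55, 55, 50, 45, 40, 40, 40, 30, 30, 25.
  140 → break 1 (new)  [load 140/195]
  70 → break 2 (new)  [load 70/195]
  65 → break 2  [load 135/195]
  65 → break 3 (new)  [load 65/195]
  55 → break 1  [load 195/195]
  55 → break 2  [load 190/195]
  50 → break 3  [load 115/195]
  45 → break 3  [load 160/195]
  40 → break 4 (new)  [load 40/195]
  40 → break 4  [load 80/195]
  40 → break 4  [load 120/195]
  30 → break 3  [load 190/195]
  30 → break 4  [load 150/195]
  25 → break 4  [load 175/195]
4 commercial breaks opened.

4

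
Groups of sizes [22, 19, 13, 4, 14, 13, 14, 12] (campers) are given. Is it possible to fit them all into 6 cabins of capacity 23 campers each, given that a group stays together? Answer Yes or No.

No

Total = 111 campers; ⌈111/23⌉ = 5.
7 groups each exceed half the capacity and cannot share a cabin, forcing at least 7 cabins.
At least 7 cabins are required, but only 6 are allowed.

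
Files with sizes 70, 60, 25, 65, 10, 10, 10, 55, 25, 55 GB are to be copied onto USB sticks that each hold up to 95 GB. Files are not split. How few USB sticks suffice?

Total = 70 + 65 + 60 + 55 + 55 + 25 + 25 + 10 + 10 + 10 = 385 GB.
Lower bound: ⌈385/95⌉ = 5 USB sticks.
A packing using 5 USB sticks:
  USB stick 1: 70 + 25 = 95
  USB stick 2: 65 + 25 = 90
  USB stick 3: 60 + 10 + 10 + 10 = 90
  USB stick 4: 55 = 55
  USB stick 5: 55 = 55
This matches the lower bound, so 5 is optimal.

5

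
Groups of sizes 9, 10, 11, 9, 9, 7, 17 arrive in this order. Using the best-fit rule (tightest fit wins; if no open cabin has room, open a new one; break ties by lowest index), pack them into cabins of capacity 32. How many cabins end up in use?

3

  9 → cabin 1 (new)  [load 9/32]
  10 → cabin 1  [load 19/32]
  11 → cabin 1  [load 30/32]
  9 → cabin 2 (new)  [load 9/32]
  9 → cabin 2  [load 18/32]
  7 → cabin 2  [load 25/32]
  17 → cabin 3 (new)  [load 17/32]
3 cabins opened.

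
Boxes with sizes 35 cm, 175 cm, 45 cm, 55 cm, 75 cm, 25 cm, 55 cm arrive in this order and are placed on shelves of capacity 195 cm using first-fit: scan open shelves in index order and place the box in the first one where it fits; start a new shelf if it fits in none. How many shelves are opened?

  35 → shelf 1 (new)  [load 35/195]
  175 → shelf 2 (new)  [load 175/195]
  45 → shelf 1  [load 80/195]
  55 → shelf 1  [load 135/195]
  75 → shelf 3 (new)  [load 75/195]
  25 → shelf 1  [load 160/195]
  55 → shelf 3  [load 130/195]
3 shelves opened.

3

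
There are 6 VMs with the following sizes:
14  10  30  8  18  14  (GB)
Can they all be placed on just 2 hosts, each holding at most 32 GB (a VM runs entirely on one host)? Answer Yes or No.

Total = 94 GB; ⌈94/32⌉ = 3.
At least 3 hosts are required, but only 2 are allowed.

No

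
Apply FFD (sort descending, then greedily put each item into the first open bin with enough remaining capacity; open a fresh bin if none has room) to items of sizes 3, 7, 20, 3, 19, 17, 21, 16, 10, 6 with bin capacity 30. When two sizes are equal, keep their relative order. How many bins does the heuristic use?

5

Sorted descending: 21, 20, 19, 17, 16, 10, 7, 6, 3, 3.
  21 → bin 1 (new)  [load 21/30]
  20 → bin 2 (new)  [load 20/30]
  19 → bin 3 (new)  [load 19/30]
  17 → bin 4 (new)  [load 17/30]
  16 → bin 5 (new)  [load 16/30]
  10 → bin 2  [load 30/30]
  7 → bin 1  [load 28/30]
  6 → bin 3  [load 25/30]
  3 → bin 3  [load 28/30]
  3 → bin 4  [load 20/30]
5 bins opened.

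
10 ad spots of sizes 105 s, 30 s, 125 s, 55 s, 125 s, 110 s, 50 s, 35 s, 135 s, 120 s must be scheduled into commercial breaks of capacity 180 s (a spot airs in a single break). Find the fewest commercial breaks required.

Total = 135 + 125 + 125 + 120 + 110 + 105 + 55 + 50 + 35 + 30 = 890 s.
Lower bound: ⌈890/180⌉ = 5 commercial breaks.
Also, 6 ad spots each exceed 90 s, and no two of those can share a break, so at least 6 commercial breaks are needed.
A packing using 6 commercial breaks:
  break 1: 135 + 35 = 170
  break 2: 125 + 55 = 180
  break 3: 125 + 50 = 175
  break 4: 120 + 30 = 150
  break 5: 110 = 110
  break 6: 105 = 105
This matches the lower bound, so 6 is optimal.

6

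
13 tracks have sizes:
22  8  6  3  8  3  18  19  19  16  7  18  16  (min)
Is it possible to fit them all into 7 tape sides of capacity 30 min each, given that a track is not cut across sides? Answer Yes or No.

A valid assignment using 7 tape sides:
  side 1: 22 + 8 = 30
  side 2: 19 + 8 + 3 = 30
  side 3: 19 + 7 + 3 = 29
  side 4: 18 + 6 = 24
  side 5: 18 = 18
  side 6: 16 = 16
  side 7: 16 = 16
Every load is within 30 min, so 7 tape sides suffice.

Yes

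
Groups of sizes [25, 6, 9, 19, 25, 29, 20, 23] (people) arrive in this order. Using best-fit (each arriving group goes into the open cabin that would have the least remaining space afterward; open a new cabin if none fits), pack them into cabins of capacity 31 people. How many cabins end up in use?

6

  25 → cabin 1 (new)  [load 25/31]
  6 → cabin 1  [load 31/31]
  9 → cabin 2 (new)  [load 9/31]
  19 → cabin 2  [load 28/31]
  25 → cabin 3 (new)  [load 25/31]
  29 → cabin 4 (new)  [load 29/31]
  20 → cabin 5 (new)  [load 20/31]
  23 → cabin 6 (new)  [load 23/31]
6 cabins opened.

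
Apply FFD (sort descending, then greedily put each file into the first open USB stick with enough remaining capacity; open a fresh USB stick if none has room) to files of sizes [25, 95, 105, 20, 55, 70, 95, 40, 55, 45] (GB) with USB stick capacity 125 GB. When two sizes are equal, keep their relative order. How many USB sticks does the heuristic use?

6

Sorted descending: 105, 95, 95, 70, 55, 55, 45, 40, 25, 20.
  105 → USB stick 1 (new)  [load 105/125]
  95 → USB stick 2 (new)  [load 95/125]
  95 → USB stick 3 (new)  [load 95/125]
  70 → USB stick 4 (new)  [load 70/125]
  55 → USB stick 4  [load 125/125]
  55 → USB stick 5 (new)  [load 55/125]
  45 → USB stick 5  [load 100/125]
  40 → USB stick 6 (new)  [load 40/125]
  25 → USB stick 2  [load 120/125]
  20 → USB stick 1  [load 125/125]
6 USB sticks opened.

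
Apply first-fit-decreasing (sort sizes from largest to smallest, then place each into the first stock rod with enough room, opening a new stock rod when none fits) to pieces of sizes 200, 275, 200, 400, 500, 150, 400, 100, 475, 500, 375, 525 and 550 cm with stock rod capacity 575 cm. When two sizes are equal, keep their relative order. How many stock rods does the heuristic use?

Sorted descending: 550, 525, 500, 500, 475, 400, 400, 375, 275, 200, 200, 150, 100.
  550 → stock rod 1 (new)  [load 550/575]
  525 → stock rod 2 (new)  [load 525/575]
  500 → stock rod 3 (new)  [load 500/575]
  500 → stock rod 4 (new)  [load 500/575]
  475 → stock rod 5 (new)  [load 475/575]
  400 → stock rod 6 (new)  [load 400/575]
  400 → stock rod 7 (new)  [load 400/575]
  375 → stock rod 8 (new)  [load 375/575]
  275 → stock rod 9 (new)  [load 275/575]
  200 → stock rod 8  [load 575/575]
  200 → stock rod 9  [load 475/575]
  150 → stock rod 6  [load 550/575]
  100 → stock rod 5  [load 575/575]
9 stock rods opened.

9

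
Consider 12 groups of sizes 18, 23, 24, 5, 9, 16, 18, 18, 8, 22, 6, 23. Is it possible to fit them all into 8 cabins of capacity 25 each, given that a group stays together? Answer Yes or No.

Total = 190; ⌈190/25⌉ = 8.
The bound of 8 does not rule out 8, but exhaustive search shows no assignment into 8 cabins of capacity 25 exists — the minimum is 9.

No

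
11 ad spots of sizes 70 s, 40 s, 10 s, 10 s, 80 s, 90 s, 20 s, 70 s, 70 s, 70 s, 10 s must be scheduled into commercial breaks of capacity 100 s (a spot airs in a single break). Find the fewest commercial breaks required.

Total = 90 + 80 + 70 + 70 + 70 + 70 + 40 + 20 + 10 + 10 + 10 = 540 s.
Lower bound: ⌈540/100⌉ = 6 commercial breaks.
A packing using 7 commercial breaks:
  break 1: 90 + 10 = 100
  break 2: 80 + 20 = 100
  break 3: 70 + 10 + 10 = 90
  break 4: 70 = 70
  break 5: 70 = 70
  break 6: 70 = 70
  break 7: 40 = 40
No arrangement into 6 commercial breaks stays within capacity, so 7 is optimal.

7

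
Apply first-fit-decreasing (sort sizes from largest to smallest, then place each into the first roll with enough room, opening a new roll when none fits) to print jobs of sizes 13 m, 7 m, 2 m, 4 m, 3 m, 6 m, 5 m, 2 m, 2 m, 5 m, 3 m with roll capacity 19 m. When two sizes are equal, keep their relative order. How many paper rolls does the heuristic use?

Sorted descending: 13, 7, 6, 5, 5, 4, 3, 3, 2, 2, 2.
  13 → roll 1 (new)  [load 13/19]
  7 → roll 2 (new)  [load 7/19]
  6 → roll 1  [load 19/19]
  5 → roll 2  [load 12/19]
  5 → roll 2  [load 17/19]
  4 → roll 3 (new)  [load 4/19]
  3 → roll 3  [load 7/19]
  3 → roll 3  [load 10/19]
  2 → roll 2  [load 19/19]
  2 → roll 3  [load 12/19]
  2 → roll 3  [load 14/19]
3 paper rolls opened.

3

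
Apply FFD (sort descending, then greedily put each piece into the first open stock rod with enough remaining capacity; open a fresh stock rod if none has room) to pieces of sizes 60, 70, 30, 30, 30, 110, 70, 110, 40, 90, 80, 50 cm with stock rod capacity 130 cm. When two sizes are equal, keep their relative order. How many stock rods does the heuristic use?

Sorted descending: 110, 110, 90, 80, 70, 70, 60, 50, 40, 30, 30, 30.
  110 → stock rod 1 (new)  [load 110/130]
  110 → stock rod 2 (new)  [load 110/130]
  90 → stock rod 3 (new)  [load 90/130]
  80 → stock rod 4 (new)  [load 80/130]
  70 → stock rod 5 (new)  [load 70/130]
  70 → stock rod 6 (new)  [load 70/130]
  60 → stock rod 5  [load 130/130]
  50 → stock rod 4  [load 130/130]
  40 → stock rod 3  [load 130/130]
  30 → stock rod 6  [load 100/130]
  30 → stock rod 6  [load 130/130]
  30 → stock rod 7 (new)  [load 30/130]
7 stock rods opened.

7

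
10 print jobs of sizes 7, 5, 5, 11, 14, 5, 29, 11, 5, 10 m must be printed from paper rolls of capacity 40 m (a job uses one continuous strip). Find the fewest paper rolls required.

Total = 29 + 14 + 11 + 11 + 10 + 7 + 5 + 5 + 5 + 5 = 102 m.
Lower bound: ⌈102/40⌉ = 3 paper rolls.
A packing using 3 paper rolls:
  roll 1: 29 + 11 = 40
  roll 2: 14 + 11 + 10 + 5 = 40
  roll 3: 7 + 5 + 5 + 5 = 22
This matches the lower bound, so 3 is optimal.

3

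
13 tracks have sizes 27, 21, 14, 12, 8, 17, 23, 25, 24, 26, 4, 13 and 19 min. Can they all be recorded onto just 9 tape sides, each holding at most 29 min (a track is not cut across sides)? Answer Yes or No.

A valid assignment using 9 tape sides:
  side 1: 27 = 27
  side 2: 26 = 26
  side 3: 25 + 4 = 29
  side 4: 24 = 24
  side 5: 23 = 23
  side 6: 21 + 8 = 29
  side 7: 19 = 19
  side 8: 17 + 12 = 29
  side 9: 14 + 13 = 27
Every load is within 29 min, so 9 tape sides suffice.

Yes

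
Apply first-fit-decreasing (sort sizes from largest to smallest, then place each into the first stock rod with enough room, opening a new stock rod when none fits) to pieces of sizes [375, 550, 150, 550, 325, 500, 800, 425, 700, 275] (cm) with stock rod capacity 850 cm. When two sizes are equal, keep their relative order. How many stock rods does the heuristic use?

Sorted descending: 800, 700, 550, 550, 500, 425, 375, 325, 275, 150.
  800 → stock rod 1 (new)  [load 800/850]
  700 → stock rod 2 (new)  [load 700/850]
  550 → stock rod 3 (new)  [load 550/850]
  550 → stock rod 4 (new)  [load 550/850]
  500 → stock rod 5 (new)  [load 500/850]
  425 → stock rod 6 (new)  [load 425/850]
  375 → stock rod 6  [load 800/850]
  325 → stock rod 5  [load 825/850]
  275 → stock rod 3  [load 825/850]
  150 → stock rod 2  [load 850/850]
6 stock rods opened.

6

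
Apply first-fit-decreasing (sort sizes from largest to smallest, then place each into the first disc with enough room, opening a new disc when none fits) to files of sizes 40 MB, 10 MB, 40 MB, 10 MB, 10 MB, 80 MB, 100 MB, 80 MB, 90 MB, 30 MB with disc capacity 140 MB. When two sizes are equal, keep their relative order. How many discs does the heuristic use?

4

Sorted descending: 100, 90, 80, 80, 40, 40, 30, 10, 10, 10.
  100 → disc 1 (new)  [load 100/140]
  90 → disc 2 (new)  [load 90/140]
  80 → disc 3 (new)  [load 80/140]
  80 → disc 4 (new)  [load 80/140]
  40 → disc 1  [load 140/140]
  40 → disc 2  [load 130/140]
  30 → disc 3  [load 110/140]
  10 → disc 2  [load 140/140]
  10 → disc 3  [load 120/140]
  10 → disc 3  [load 130/140]
4 discs opened.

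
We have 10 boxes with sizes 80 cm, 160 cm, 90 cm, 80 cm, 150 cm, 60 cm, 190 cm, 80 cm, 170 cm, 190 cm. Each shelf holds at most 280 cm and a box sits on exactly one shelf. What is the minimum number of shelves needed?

5

Total = 190 + 190 + 170 + 160 + 150 + 90 + 80 + 80 + 80 + 60 = 1250 cm.
Lower bound: ⌈1250/280⌉ = 5 shelves.
A packing using 5 shelves:
  shelf 1: 190 + 90 = 280
  shelf 2: 190 + 80 = 270
  shelf 3: 170 + 80 = 250
  shelf 4: 160 + 80 = 240
  shelf 5: 150 + 60 = 210
This matches the lower bound, so 5 is optimal.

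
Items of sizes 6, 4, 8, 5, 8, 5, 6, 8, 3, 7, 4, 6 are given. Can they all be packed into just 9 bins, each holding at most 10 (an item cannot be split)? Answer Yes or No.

A valid assignment using 8 bins:
  bin 1: 8 = 8
  bin 2: 8 = 8
  bin 3: 8 = 8
  bin 4: 7 + 3 = 10
  bin 5: 6 + 4 = 10
  bin 6: 6 + 4 = 10
  bin 7: 6 = 6
  bin 8: 5 + 5 = 10
That uses only 8 ≤ 9, so 9 bins are enough.

Yes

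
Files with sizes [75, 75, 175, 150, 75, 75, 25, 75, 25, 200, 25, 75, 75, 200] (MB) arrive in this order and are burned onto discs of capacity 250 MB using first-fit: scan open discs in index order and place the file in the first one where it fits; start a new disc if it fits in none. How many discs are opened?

6

  75 → disc 1 (new)  [load 75/250]
  75 → disc 1  [load 150/250]
  175 → disc 2 (new)  [load 175/250]
  150 → disc 3 (new)  [load 150/250]
  75 → disc 1  [load 225/250]
  75 → disc 2  [load 250/250]
  25 → disc 1  [load 250/250]
  75 → disc 3  [load 225/250]
  25 → disc 3  [load 250/250]
  200 → disc 4 (new)  [load 200/250]
  25 → disc 4  [load 225/250]
  75 → disc 5 (new)  [load 75/250]
  75 → disc 5  [load 150/250]
  200 → disc 6 (new)  [load 200/250]
6 discs opened.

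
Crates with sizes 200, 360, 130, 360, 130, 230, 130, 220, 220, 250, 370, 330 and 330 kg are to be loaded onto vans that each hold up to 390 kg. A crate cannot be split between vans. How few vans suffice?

Total = 370 + 360 + 360 + 330 + 330 + 250 + 230 + 220 + 220 + 200 + 130 + 130 + 130 = 3260 kg.
Lower bound: ⌈3260/390⌉ = 9 vans.
Also, 10 crates each exceed 195 kg, and no two of those can share a van, so at least 10 vans are needed.
A packing using 10 vans:
  van 1: 370 = 370
  van 2: 360 = 360
  van 3: 360 = 360
  van 4: 330 = 330
  van 5: 330 = 330
  van 6: 250 + 130 = 380
  van 7: 230 + 130 = 360
  van 8: 220 + 130 = 350
  van 9: 220 = 220
  van 10: 200 = 200
This matches the lower bound, so 10 is optimal.

10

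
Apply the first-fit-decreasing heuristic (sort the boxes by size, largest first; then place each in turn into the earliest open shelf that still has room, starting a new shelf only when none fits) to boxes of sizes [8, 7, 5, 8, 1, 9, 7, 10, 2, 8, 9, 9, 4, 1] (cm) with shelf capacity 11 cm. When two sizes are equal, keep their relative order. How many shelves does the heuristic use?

Sorted descending: 10, 9, 9, 9, 8, 8, 8, 7, 7, 5, 4, 2, 1, 1.
  10 → shelf 1 (new)  [load 10/11]
  9 → shelf 2 (new)  [load 9/11]
  9 → shelf 3 (new)  [load 9/11]
  9 → shelf 4 (new)  [load 9/11]
  8 → shelf 5 (new)  [load 8/11]
  8 → shelf 6 (new)  [load 8/11]
  8 → shelf 7 (new)  [load 8/11]
  7 → shelf 8 (new)  [load 7/11]
  7 → shelf 9 (new)  [load 7/11]
  5 → shelf 10 (new)  [load 5/11]
  4 → shelf 8  [load 11/11]
  2 → shelf 2  [load 11/11]
  1 → shelf 1  [load 11/11]
  1 → shelf 3  [load 10/11]
10 shelves opened.

10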